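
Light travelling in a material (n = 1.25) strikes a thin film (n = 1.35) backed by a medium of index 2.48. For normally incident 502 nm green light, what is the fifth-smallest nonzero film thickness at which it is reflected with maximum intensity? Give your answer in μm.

0.930 μm

At the upper boundary (n = 1.25 to n = 1.35) the reflected ray undergoes a half-wave phase shift.
Ray reflecting at the bottom interface goes from n = 1.35 toward n = 2.48: a half-wave phase shift.
The two reflections carry the same phase change, so no net offset.
For bright reflection here: 2 n t = m λ.
The fifth-smallest nonzero thickness corresponds to m = 5: t = m λ / (2 n) = 5.00 × 502 / (2 × 1.35) = 930 nm.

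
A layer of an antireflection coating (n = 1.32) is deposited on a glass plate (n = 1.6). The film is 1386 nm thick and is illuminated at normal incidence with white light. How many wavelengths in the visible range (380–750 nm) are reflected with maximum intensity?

5

At the upper boundary (n = 1.0 to n = 1.32) the reflected ray undergoes a half-wave phase shift.
At the lower boundary (n = 1.32 to n = 1.6) the reflected ray undergoes a half-wave phase shift.
Zero or two π shifts → no net half-wave offset.
With no net inversion, constructive interference in reflection requires 2 n t = m λ.
λ = 2 n t / m = 3659 / m nm.
m=4: 915 nm (IR); m=5: 732 nm (visible); m=6: 610 nm (visible); m=7: 523 nm (visible); m=8: 457 nm (visible); m=9: 407 nm (visible); m=10: 366 nm (UV).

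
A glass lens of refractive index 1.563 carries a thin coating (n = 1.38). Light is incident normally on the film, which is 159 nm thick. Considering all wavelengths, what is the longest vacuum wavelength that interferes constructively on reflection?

439 nm

At the upper boundary (n = 1.0 to n = 1.38) the reflected ray undergoes a half-wave phase shift.
At the lower boundary (n = 1.38 to n = 1.563) the reflected ray undergoes a half-wave phase shift.
Net: no relative phase inversion (both shifts match).
With no net inversion, constructive interference in reflection requires 2 n t = m λ.
λ = 2 n t / m. The longest wavelength is m = 1: λ = 2 × 1.38 × 159 / 1.00 = 439 nm.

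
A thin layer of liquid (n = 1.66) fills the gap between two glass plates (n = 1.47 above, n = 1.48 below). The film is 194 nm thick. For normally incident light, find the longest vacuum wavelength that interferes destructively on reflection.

Ray reflecting at the top interface goes from n = 1.47 toward n = 1.66: a half-wave phase shift.
Bottom surface (1.66 → 1.48): reflection off a lower-index medium gives no phase shift.
Net: one phase inversion between the two reflected rays.
With one net inversion, destructive interference in reflection requires 2 n t = m λ.
λ = 2 n t / m. The longest wavelength is m = 1: λ = 2 × 1.66 × 194 / 1.00 = 644 nm.

644 nm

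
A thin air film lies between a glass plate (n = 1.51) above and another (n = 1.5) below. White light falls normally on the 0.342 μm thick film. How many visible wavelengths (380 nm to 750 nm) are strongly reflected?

1

Ray reflecting at the top interface goes from n = 1.51 toward n = 1.0: no phase shift.
At the lower boundary (n = 1.0 to n = 1.5) the reflected ray undergoes a half-wave phase shift.
Net: one phase inversion between the two reflected rays.
For bright reflection here: 2 n t = (m + ½) λ.
λ = 2 n t / (m + ½) = 684 / (m + ½) nm.
m=0: 1368 nm (IR); m=1: 456 nm (visible); m=2: 274 nm (UV).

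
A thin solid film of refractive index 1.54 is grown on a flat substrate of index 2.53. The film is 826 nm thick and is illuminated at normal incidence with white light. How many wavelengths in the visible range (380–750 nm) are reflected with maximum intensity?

3

Top surface (1.0 → 1.54): reflection off a higher-index medium gives a half-wave phase shift.
Bottom surface (1.54 → 2.53): reflection off a higher-index medium gives a half-wave phase shift.
The two reflections carry the same phase change, so no net offset.
For strong reflection here: 2 n t = m λ.
λ = 2 n t / m = 2544 / m nm.
m=3: 848 nm (IR); m=4: 636 nm (visible); m=5: 509 nm (visible); m=6: 424 nm (visible); m=7: 363 nm (UV).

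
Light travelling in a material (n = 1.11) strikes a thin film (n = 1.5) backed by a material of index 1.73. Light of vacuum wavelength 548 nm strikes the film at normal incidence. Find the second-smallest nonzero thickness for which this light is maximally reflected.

365 nm

Ray reflecting at the top interface goes from n = 1.11 toward n = 1.5: a half-wave phase shift.
Bottom surface (1.5 → 1.73): reflection off a higher-index medium gives a half-wave phase shift.
The two reflections carry the same phase change, so no net offset.
With no net inversion, constructive interference in reflection requires 2 n t = m λ.
The second-smallest nonzero thickness corresponds to m = 2: t = m λ / (2 n) = 2.00 × 548 / (2 × 1.5) = 365 nm.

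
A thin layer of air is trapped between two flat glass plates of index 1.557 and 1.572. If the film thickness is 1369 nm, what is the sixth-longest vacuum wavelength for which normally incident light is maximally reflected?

At the upper boundary (n = 1.557 to n = 1.0) the reflected ray undergoes no phase shift.
Ray reflecting at the bottom interface goes from n = 1.0 toward n = 1.572: a half-wave phase shift.
Net: one phase inversion between the two reflected rays.
For maximum reflection here: 2 n t = (m + ½) λ.
λ = 2 n t / (m + ½). The sixth-longest wavelength is m = 5: λ = 2 × 1.0 × 1369 / 5.50 = 498 nm.

498 nm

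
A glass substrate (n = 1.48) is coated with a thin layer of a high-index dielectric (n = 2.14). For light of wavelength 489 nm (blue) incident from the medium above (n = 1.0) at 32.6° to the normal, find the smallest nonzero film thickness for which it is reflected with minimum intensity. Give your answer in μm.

0.118 μm

Ray reflecting at the top interface goes from n = 1.0 toward n = 2.14: a half-wave phase shift.
Ray reflecting at the bottom interface goes from n = 2.14 toward n = 1.48: no phase shift.
Exactly one π shift → a net half-wave offset.
With one net inversion, destructive interference in reflection requires 2 n t cos θ_r = m λ.
Snell's law: 1.0 sin 32.6° = 2.14 sin θ_r → sin θ_r = 0.252, cos θ_r = 0.968.
Minimum nonzero at m = 1: t = λ / (2 n cos θ_r) = 489 / (2 × 2.14 × 0.968) = 118 nm.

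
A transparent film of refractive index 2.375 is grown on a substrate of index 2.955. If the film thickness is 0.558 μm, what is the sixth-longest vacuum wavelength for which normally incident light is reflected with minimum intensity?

At the upper boundary (n = 1.0 to n = 2.375) the reflected ray undergoes a half-wave phase shift.
Bottom surface (2.375 → 2.955): reflection off a higher-index medium gives a half-wave phase shift.
The two reflections carry the same phase change, so no net offset.
So the condition for destructive reflection is 2 n t = (m + ½) λ.
λ = 2 n t / (m + ½). The sixth-longest wavelength is m = 5: λ = 2 × 2.375 × 558 / 5.50 = 482 nm.

482 nm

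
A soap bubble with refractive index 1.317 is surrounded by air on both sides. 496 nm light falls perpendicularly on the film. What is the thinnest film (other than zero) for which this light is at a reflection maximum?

At the upper boundary (n = 1.0 to n = 1.317) the reflected ray undergoes a half-wave phase shift.
At the lower boundary (n = 1.317 to n = 1.0) the reflected ray undergoes no phase shift.
Exactly one π shift → a net half-wave offset.
So the condition for constructive reflection is 2 n t = (m + ½) λ.
Minimum at m = 0: t = λ / (4 n) = 496 / (4 × 1.317) = 94.2 nm.

94.2 nm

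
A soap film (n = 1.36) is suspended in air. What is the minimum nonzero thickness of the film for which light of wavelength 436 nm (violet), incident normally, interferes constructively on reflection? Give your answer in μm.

Top surface (1.0 → 1.36): reflection off a higher-index medium gives a half-wave phase shift.
Ray reflecting at the bottom interface goes from n = 1.36 toward n = 1.0: no phase shift.
Exactly one π shift → a net half-wave offset.
For strong reflection here: 2 n t = (m + ½) λ.
Minimum at m = 0: t = λ / (4 n) = 436 / (4 × 1.36) = 80.1 nm.

0.0801 μm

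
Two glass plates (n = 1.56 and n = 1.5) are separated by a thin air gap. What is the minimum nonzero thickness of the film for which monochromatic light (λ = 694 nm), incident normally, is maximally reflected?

Top surface (1.56 → 1.0): reflection off a lower-index medium gives no phase shift.
Ray reflecting at the bottom interface goes from n = 1.0 toward n = 1.5: a half-wave phase shift.
The two reflections differ by half a wavelength.
So the condition for constructive reflection is 2 n t = (m + ½) λ.
Minimum at m = 0: t = λ / (4 n) = 694 / (4 × 1.0) = 174 nm.

174 nm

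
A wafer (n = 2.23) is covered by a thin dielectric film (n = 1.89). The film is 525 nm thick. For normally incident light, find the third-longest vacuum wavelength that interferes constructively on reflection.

Top surface (1.0 → 1.89): reflection off a higher-index medium gives a half-wave phase shift.
At the lower boundary (n = 1.89 to n = 2.23) the reflected ray undergoes a half-wave phase shift.
Zero or two π shifts → no net half-wave offset.
For maximum reflection here: 2 n t = m λ.
λ = 2 n t / m. The third-longest wavelength is m = 3: λ = 2 × 1.89 × 525 / 3.00 = 662 nm.

662 nm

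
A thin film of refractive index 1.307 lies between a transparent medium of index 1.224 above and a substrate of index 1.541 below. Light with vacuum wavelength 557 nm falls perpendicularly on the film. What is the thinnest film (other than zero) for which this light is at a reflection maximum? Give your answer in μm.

Ray reflecting at the top interface goes from n = 1.224 toward n = 1.307: a half-wave phase shift.
Bottom surface (1.307 → 1.541): reflection off a higher-index medium gives a half-wave phase shift.
Net: no relative phase inversion (both shifts match).
With no net inversion, constructive interference in reflection requires 2 n t = m λ.
Minimum nonzero at m = 1: t = λ / (2 n) = 557 / (2 × 1.307) = 213 nm.

0.213 μm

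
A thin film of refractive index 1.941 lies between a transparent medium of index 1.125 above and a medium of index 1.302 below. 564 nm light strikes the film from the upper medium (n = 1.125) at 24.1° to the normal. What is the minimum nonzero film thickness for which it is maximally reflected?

Ray reflecting at the top interface goes from n = 1.125 toward n = 1.941: a half-wave phase shift.
Ray reflecting at the bottom interface goes from n = 1.941 toward n = 1.302: no phase shift.
Net: one phase inversion between the two reflected rays.
So the condition for constructive reflection is 2 n t cos θ_r = (m + ½) λ.
Snell's law: 1.125 sin 24.1° = 1.941 sin θ_r → sin θ_r = 0.237, cos θ_r = 0.972.
Minimum at m = 0: t = λ / (4 n cos θ_r) = 564 / (4 × 1.941 × 0.972) = 74.8 nm.

74.8 nm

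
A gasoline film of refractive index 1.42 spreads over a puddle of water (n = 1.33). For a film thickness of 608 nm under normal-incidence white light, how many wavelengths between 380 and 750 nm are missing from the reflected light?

Top surface (1.0 → 1.42): reflection off a higher-index medium gives a half-wave phase shift.
Bottom surface (1.42 → 1.33): reflection off a lower-index medium gives no phase shift.
Exactly one π shift → a net half-wave offset.
So the condition for destructive reflection is 2 n t = m λ.
λ = 2 n t / m = 1727 / m nm.
m=2: 863 nm (IR); m=3: 576 nm (visible); m=4: 432 nm (visible); m=5: 345 nm (UV).

2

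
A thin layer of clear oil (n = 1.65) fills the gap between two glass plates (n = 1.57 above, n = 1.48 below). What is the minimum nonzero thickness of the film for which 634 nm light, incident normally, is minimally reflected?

At the upper boundary (n = 1.57 to n = 1.65) the reflected ray undergoes a half-wave phase shift.
Ray reflecting at the bottom interface goes from n = 1.65 toward n = 1.48: no phase shift.
Exactly one π shift → a net half-wave offset.
With one net inversion, destructive interference in reflection requires 2 n t = m λ.
Minimum nonzero at m = 1: t = λ / (2 n) = 634 / (2 × 1.65) = 192 nm.

192 nm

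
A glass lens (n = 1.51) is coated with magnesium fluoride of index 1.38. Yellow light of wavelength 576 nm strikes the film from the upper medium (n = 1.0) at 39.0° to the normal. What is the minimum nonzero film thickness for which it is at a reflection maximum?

234 nm

At the upper boundary (n = 1.0 to n = 1.38) the reflected ray undergoes a half-wave phase shift.
Ray reflecting at the bottom interface goes from n = 1.38 toward n = 1.51: a half-wave phase shift.
Net: no relative phase inversion (both shifts match).
So the condition for constructive reflection is 2 n t cos θ_r = m λ.
Snell's law: 1.0 sin 39.0° = 1.38 sin θ_r → sin θ_r = 0.456, cos θ_r = 0.890.
Minimum nonzero at m = 1: t = λ / (2 n cos θ_r) = 576 / (2 × 1.38 × 0.890) = 234 nm.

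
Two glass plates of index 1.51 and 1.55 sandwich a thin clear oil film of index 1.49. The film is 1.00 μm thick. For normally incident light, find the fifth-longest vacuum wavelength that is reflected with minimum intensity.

Top surface (1.51 → 1.49): reflection off a lower-index medium gives no phase shift.
At the lower boundary (n = 1.49 to n = 1.55) the reflected ray undergoes a half-wave phase shift.
The two reflections differ by half a wavelength.
So the condition for destructive reflection is 2 n t = m λ.
λ = 2 n t / m. The fifth-longest wavelength is m = 5: λ = 2 × 1.49 × 1000 / 5.00 = 596 nm.

596 nm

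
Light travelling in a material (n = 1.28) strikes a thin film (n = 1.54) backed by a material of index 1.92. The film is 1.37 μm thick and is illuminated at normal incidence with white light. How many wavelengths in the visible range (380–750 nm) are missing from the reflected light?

At the upper boundary (n = 1.28 to n = 1.54) the reflected ray undergoes a half-wave phase shift.
Bottom surface (1.54 → 1.92): reflection off a higher-index medium gives a half-wave phase shift.
The two reflections carry the same phase change, so no net offset.
For minimum reflection here: 2 n t = (m + ½) λ.
λ = 2 n t / (m + ½) = 4220 / (m + ½) nm.
m=5: 767 nm (IR); m=6: 649 nm (visible); m=7: 563 nm (visible); m=8: 496 nm (visible); m=9: 444 nm (visible); m=10: 402 nm (visible); m=11: 367 nm (UV).

5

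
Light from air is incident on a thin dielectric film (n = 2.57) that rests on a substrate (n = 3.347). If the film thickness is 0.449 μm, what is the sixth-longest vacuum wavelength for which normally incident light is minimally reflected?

420 nm

At the upper boundary (n = 1.0 to n = 2.57) the reflected ray undergoes a half-wave phase shift.
Bottom surface (2.57 → 3.347): reflection off a higher-index medium gives a half-wave phase shift.
Zero or two π shifts → no net half-wave offset.
For dark reflection here: 2 n t = (m + ½) λ.
λ = 2 n t / (m + ½). The sixth-longest wavelength is m = 5: λ = 2 × 2.57 × 449 / 5.50 = 420 nm.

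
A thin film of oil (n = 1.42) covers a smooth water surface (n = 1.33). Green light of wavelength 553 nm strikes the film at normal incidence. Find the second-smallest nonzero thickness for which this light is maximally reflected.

Top surface (1.0 → 1.42): reflection off a higher-index medium gives a half-wave phase shift.
Bottom surface (1.42 → 1.33): reflection off a lower-index medium gives no phase shift.
Exactly one π shift → a net half-wave offset.
With one net inversion, constructive interference in reflection requires 2 n t = (m + ½) λ.
The second-smallest nonzero thickness corresponds to m = 1: t = (m + ½) λ / (2 n) = 1.50 × 553 / (2 × 1.42) = 292 nm.

292 nm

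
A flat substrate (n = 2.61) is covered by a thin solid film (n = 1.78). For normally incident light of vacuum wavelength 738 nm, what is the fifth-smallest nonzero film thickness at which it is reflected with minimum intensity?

933 nm

Ray reflecting at the top interface goes from n = 1.0 toward n = 1.78: a half-wave phase shift.
At the lower boundary (n = 1.78 to n = 2.61) the reflected ray undergoes a half-wave phase shift.
The two reflections carry the same phase change, so no net offset.
So the condition for destructive reflection is 2 n t = (m + ½) λ.
The fifth-smallest nonzero thickness corresponds to m = 4: t = (m + ½) λ / (2 n) = 4.50 × 738 / (2 × 1.78) = 933 nm.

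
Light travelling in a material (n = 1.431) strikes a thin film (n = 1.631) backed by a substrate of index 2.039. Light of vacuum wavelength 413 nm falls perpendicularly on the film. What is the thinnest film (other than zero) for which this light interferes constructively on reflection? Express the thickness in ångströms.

At the upper boundary (n = 1.431 to n = 1.631) the reflected ray undergoes a half-wave phase shift.
At the lower boundary (n = 1.631 to n = 2.039) the reflected ray undergoes a half-wave phase shift.
The two reflections carry the same phase change, so no net offset.
With no net inversion, constructive interference in reflection requires 2 n t = m λ.
Minimum nonzero at m = 1: t = λ / (2 n) = 413 / (2 × 1.631) = 127 nm.

1266 Å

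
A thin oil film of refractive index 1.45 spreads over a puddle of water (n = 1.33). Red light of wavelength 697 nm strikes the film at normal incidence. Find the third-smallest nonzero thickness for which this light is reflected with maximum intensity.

601 nm

Top surface (1.0 → 1.45): reflection off a higher-index medium gives a half-wave phase shift.
Ray reflecting at the bottom interface goes from n = 1.45 toward n = 1.33: no phase shift.
The two reflections differ by half a wavelength.
With one net inversion, constructive interference in reflection requires 2 n t = (m + ½) λ.
The third-smallest nonzero thickness corresponds to m = 2: t = (m + ½) λ / (2 n) = 2.50 × 697 / (2 × 1.45) = 601 nm.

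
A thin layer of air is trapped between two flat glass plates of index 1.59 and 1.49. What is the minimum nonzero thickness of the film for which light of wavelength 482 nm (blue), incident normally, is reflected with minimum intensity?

Ray reflecting at the top interface goes from n = 1.59 toward n = 1.0: no phase shift.
Bottom surface (1.0 → 1.49): reflection off a higher-index medium gives a half-wave phase shift.
The two reflections differ by half a wavelength.
So the condition for destructive reflection is 2 n t = m λ.
Minimum nonzero at m = 1: t = λ / (2 n) = 482 / (2 × 1.0) = 241 nm.

241 nm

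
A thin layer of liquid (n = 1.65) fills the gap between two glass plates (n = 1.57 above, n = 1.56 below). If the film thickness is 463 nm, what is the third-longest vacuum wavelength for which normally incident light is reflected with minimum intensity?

Top surface (1.57 → 1.65): reflection off a higher-index medium gives a half-wave phase shift.
At the lower boundary (n = 1.65 to n = 1.56) the reflected ray undergoes no phase shift.
Exactly one π shift → a net half-wave offset.
For weak reflection here: 2 n t = m λ.
λ = 2 n t / m. The third-longest wavelength is m = 3: λ = 2 × 1.65 × 463 / 3.00 = 509 nm.

509 nm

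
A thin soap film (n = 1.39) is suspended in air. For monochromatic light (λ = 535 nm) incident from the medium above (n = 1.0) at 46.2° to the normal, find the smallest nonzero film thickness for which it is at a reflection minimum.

At the upper boundary (n = 1.0 to n = 1.39) the reflected ray undergoes a half-wave phase shift.
Bottom surface (1.39 → 1.0): reflection off a lower-index medium gives no phase shift.
Net: one phase inversion between the two reflected rays.
For weak reflection here: 2 n t cos θ_r = m λ.
Snell's law: 1.0 sin 46.2° = 1.39 sin θ_r → sin θ_r = 0.519, cos θ_r = 0.855.
Minimum nonzero at m = 1: t = λ / (2 n cos θ_r) = 535 / (2 × 1.39 × 0.855) = 225 nm.

225 nm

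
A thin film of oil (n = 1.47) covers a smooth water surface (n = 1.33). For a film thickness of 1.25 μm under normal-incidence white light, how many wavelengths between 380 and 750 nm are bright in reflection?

5

At the upper boundary (n = 1.0 to n = 1.47) the reflected ray undergoes a half-wave phase shift.
At the lower boundary (n = 1.47 to n = 1.33) the reflected ray undergoes no phase shift.
The two reflections differ by half a wavelength.
For bright reflection here: 2 n t = (m + ½) λ.
λ = 2 n t / (m + ½) = 3675 / (m + ½) nm.
m=4: 817 nm (IR); m=5: 668 nm (visible); m=6: 565 nm (visible); m=7: 490 nm (visible); m=8: 432 nm (visible); m=9: 387 nm (visible); m=10: 350 nm (UV).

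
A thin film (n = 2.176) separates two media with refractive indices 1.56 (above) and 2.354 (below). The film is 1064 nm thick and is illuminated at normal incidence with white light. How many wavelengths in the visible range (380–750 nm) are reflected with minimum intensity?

6

Ray reflecting at the top interface goes from n = 1.56 toward n = 2.176: a half-wave phase shift.
At the lower boundary (n = 2.176 to n = 2.354) the reflected ray undergoes a half-wave phase shift.
Zero or two π shifts → no net half-wave offset.
With no net inversion, destructive interference in reflection requires 2 n t = (m + ½) λ.
λ = 2 n t / (m + ½) = 4631 / (m + ½) nm.
m=5: 842 nm (IR); m=6: 712 nm (visible); m=7: 617 nm (visible); m=8: 545 nm (visible); m=9: 487 nm (visible); m=10: 441 nm (visible); m=11: 403 nm (visible); m=12: 370 nm (UV).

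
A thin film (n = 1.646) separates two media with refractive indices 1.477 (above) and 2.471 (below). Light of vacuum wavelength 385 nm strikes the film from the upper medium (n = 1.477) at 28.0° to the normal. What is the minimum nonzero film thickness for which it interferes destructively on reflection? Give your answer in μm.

At the upper boundary (n = 1.477 to n = 1.646) the reflected ray undergoes a half-wave phase shift.
At the lower boundary (n = 1.646 to n = 2.471) the reflected ray undergoes a half-wave phase shift.
The two reflections carry the same phase change, so no net offset.
So the condition for destructive reflection is 2 n t cos θ_r = (m + ½) λ.
Snell's law: 1.477 sin 28.0° = 1.646 sin θ_r → sin θ_r = 0.421, cos θ_r = 0.907.
Minimum at m = 0: t = λ / (4 n cos θ_r) = 385 / (4 × 1.646 × 0.907) = 64.5 nm.

0.0645 μm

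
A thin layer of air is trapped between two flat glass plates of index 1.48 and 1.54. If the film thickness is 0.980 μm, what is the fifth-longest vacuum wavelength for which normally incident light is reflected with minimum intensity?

Ray reflecting at the top interface goes from n = 1.48 toward n = 1.0: no phase shift.
At the lower boundary (n = 1.0 to n = 1.54) the reflected ray undergoes a half-wave phase shift.
The two reflections differ by half a wavelength.
So the condition for destructive reflection is 2 n t = m λ.
λ = 2 n t / m. The fifth-longest wavelength is m = 5: λ = 2 × 1.0 × 980 / 5.00 = 392 nm.

392 nm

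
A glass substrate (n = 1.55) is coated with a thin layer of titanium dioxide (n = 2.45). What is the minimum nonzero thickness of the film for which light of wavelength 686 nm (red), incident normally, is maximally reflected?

At the upper boundary (n = 1.0 to n = 2.45) the reflected ray undergoes a half-wave phase shift.
Bottom surface (2.45 → 1.55): reflection off a lower-index medium gives no phase shift.
Exactly one π shift → a net half-wave offset.
For strong reflection here: 2 n t = (m + ½) λ.
Minimum at m = 0: t = λ / (4 n) = 686 / (4 × 2.45) = 70.0 nm.

70.0 nm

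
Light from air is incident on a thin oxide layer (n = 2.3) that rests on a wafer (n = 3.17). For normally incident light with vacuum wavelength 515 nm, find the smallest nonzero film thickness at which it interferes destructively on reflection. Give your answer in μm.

0.0560 μm

Ray reflecting at the top interface goes from n = 1.0 toward n = 2.3: a half-wave phase shift.
At the lower boundary (n = 2.3 to n = 3.17) the reflected ray undergoes a half-wave phase shift.
The two reflections carry the same phase change, so no net offset.
For weak reflection here: 2 n t = (m + ½) λ.
Minimum at m = 0: t = λ / (4 n) = 515 / (4 × 2.3) = 56.0 nm.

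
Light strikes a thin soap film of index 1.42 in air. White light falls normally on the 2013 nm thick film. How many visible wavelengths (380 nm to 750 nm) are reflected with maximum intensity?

Top surface (1.0 → 1.42): reflection off a higher-index medium gives a half-wave phase shift.
At the lower boundary (n = 1.42 to n = 1.0) the reflected ray undergoes no phase shift.
The two reflections differ by half a wavelength.
For bright reflection here: 2 n t = (m + ½) λ.
λ = 2 n t / (m + ½) = 5717 / (m + ½) nm.
m=7: 762 nm (IR); m=8: 673 nm (visible); m=9: 602 nm (visible); m=10: 544 nm (visible); m=11: 497 nm (visible); m=12: 457 nm (visible); m=13: 423 nm (visible); m=14: 394 nm (visible); m=15: 369 nm (UV).

7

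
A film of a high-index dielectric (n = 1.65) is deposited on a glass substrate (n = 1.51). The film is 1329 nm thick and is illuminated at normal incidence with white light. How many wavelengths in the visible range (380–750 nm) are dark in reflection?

Ray reflecting at the top interface goes from n = 1.0 toward n = 1.65: a half-wave phase shift.
Bottom surface (1.65 → 1.51): reflection off a lower-index medium gives no phase shift.
Exactly one π shift → a net half-wave offset.
So the condition for destructive reflection is 2 n t = m λ.
λ = 2 n t / m = 4386 / m nm.
m=5: 877 nm (IR); m=6: 731 nm (visible); m=7: 627 nm (visible); m=8: 548 nm (visible); m=9: 487 nm (visible); m=10: 439 nm (visible); m=11: 399 nm (visible); m=12: 365 nm (UV).

6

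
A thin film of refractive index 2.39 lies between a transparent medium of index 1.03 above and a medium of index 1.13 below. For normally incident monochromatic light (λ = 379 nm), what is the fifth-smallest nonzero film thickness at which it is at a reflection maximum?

Top surface (1.03 → 2.39): reflection off a higher-index medium gives a half-wave phase shift.
Bottom surface (2.39 → 1.13): reflection off a lower-index medium gives no phase shift.
The two reflections differ by half a wavelength.
With one net inversion, constructive interference in reflection requires 2 n t = (m + ½) λ.
The fifth-smallest nonzero thickness corresponds to m = 4: t = (m + ½) λ / (2 n) = 4.50 × 379 / (2 × 2.39) = 357 nm.

357 nm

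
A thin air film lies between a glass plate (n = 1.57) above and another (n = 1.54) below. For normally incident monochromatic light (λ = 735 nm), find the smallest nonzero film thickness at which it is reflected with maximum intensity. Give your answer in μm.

At the upper boundary (n = 1.57 to n = 1.0) the reflected ray undergoes no phase shift.
At the lower boundary (n = 1.0 to n = 1.54) the reflected ray undergoes a half-wave phase shift.
The two reflections differ by half a wavelength.
So the condition for constructive reflection is 2 n t = (m + ½) λ.
Minimum at m = 0: t = λ / (4 n) = 735 / (4 × 1.0) = 184 nm.

0.184 μm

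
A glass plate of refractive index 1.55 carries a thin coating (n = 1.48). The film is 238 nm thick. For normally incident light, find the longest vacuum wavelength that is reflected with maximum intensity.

704 nm

Top surface (1.0 → 1.48): reflection off a higher-index medium gives a half-wave phase shift.
Bottom surface (1.48 → 1.55): reflection off a higher-index medium gives a half-wave phase shift.
The two reflections carry the same phase change, so no net offset.
For strong reflection here: 2 n t = m λ.
λ = 2 n t / m. The longest wavelength is m = 1: λ = 2 × 1.48 × 238 / 1.00 = 704 nm.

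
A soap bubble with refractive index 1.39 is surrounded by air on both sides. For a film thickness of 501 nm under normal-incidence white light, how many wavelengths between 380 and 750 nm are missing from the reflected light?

2

Ray reflecting at the top interface goes from n = 1.0 toward n = 1.39: a half-wave phase shift.
At the lower boundary (n = 1.39 to n = 1.0) the reflected ray undergoes no phase shift.
The two reflections differ by half a wavelength.
So the condition for destructive reflection is 2 n t = m λ.
λ = 2 n t / m = 1393 / m nm.
m=1: 1393 nm (IR); m=2: 696 nm (visible); m=3: 464 nm (visible); m=4: 348 nm (UV).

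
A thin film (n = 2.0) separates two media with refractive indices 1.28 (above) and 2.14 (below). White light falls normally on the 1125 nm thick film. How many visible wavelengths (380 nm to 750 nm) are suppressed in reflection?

At the upper boundary (n = 1.28 to n = 2.0) the reflected ray undergoes a half-wave phase shift.
Bottom surface (2.0 → 2.14): reflection off a higher-index medium gives a half-wave phase shift.
Zero or two π shifts → no net half-wave offset.
With no net inversion, destructive interference in reflection requires 2 n t = (m + ½) λ.
λ = 2 n t / (m + ½) = 4500 / (m + ½) nm.
m=5: 818 nm (IR); m=6: 692 nm (visible); m=7: 600 nm (visible); m=8: 529 nm (visible); m=9: 474 nm (visible); m=10: 429 nm (visible); m=11: 391 nm (visible); m=12: 360 nm (UV).

6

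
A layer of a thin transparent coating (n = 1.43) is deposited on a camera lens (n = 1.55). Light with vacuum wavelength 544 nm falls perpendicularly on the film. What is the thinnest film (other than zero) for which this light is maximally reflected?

Top surface (1.0 → 1.43): reflection off a higher-index medium gives a half-wave phase shift.
At the lower boundary (n = 1.43 to n = 1.55) the reflected ray undergoes a half-wave phase shift.
Net: no relative phase inversion (both shifts match).
For strong reflection here: 2 n t = m λ.
Minimum nonzero at m = 1: t = λ / (2 n) = 544 / (2 × 1.43) = 190 nm.

190 nm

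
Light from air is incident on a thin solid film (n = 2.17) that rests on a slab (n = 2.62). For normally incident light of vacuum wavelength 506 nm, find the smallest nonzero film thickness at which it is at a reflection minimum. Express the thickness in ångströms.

583 Å

At the upper boundary (n = 1.0 to n = 2.17) the reflected ray undergoes a half-wave phase shift.
At the lower boundary (n = 2.17 to n = 2.62) the reflected ray undergoes a half-wave phase shift.
The two reflections carry the same phase change, so no net offset.
So the condition for destructive reflection is 2 n t = (m + ½) λ.
Minimum at m = 0: t = λ / (4 n) = 506 / (4 × 2.17) = 58.3 nm.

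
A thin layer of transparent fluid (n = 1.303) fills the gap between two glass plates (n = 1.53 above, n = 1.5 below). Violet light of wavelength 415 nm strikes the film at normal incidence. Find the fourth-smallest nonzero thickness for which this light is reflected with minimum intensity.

637 nm

Ray reflecting at the top interface goes from n = 1.53 toward n = 1.303: no phase shift.
Ray reflecting at the bottom interface goes from n = 1.303 toward n = 1.5: a half-wave phase shift.
The two reflections differ by half a wavelength.
For minimum reflection here: 2 n t = m λ.
The fourth-smallest nonzero thickness corresponds to m = 4: t = m λ / (2 n) = 4.00 × 415 / (2 × 1.303) = 637 nm.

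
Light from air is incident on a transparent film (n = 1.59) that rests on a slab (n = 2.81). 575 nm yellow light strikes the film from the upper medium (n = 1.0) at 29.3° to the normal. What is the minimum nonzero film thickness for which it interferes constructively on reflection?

Top surface (1.0 → 1.59): reflection off a higher-index medium gives a half-wave phase shift.
At the lower boundary (n = 1.59 to n = 2.81) the reflected ray undergoes a half-wave phase shift.
The two reflections carry the same phase change, so no net offset.
So the condition for constructive reflection is 2 n t cos θ_r = m λ.
Snell's law: 1.0 sin 29.3° = 1.59 sin θ_r → sin θ_r = 0.308, cos θ_r = 0.951.
Minimum nonzero at m = 1: t = λ / (2 n cos θ_r) = 575 / (2 × 1.59 × 0.951) = 190 nm.

190 nm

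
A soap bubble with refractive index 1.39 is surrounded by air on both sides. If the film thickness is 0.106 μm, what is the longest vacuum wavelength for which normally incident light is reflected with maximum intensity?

At the upper boundary (n = 1.0 to n = 1.39) the reflected ray undergoes a half-wave phase shift.
Ray reflecting at the bottom interface goes from n = 1.39 toward n = 1.0: no phase shift.
Exactly one π shift → a net half-wave offset.
So the condition for constructive reflection is 2 n t = (m + ½) λ.
λ = 2 n t / (m + ½). The longest wavelength is m = 0: λ = 2 × 1.39 × 106 / 0.500 = 589 nm.

589 nm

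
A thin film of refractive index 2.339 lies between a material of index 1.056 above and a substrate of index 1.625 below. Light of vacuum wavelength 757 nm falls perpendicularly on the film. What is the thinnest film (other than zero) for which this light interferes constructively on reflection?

80.9 nm

At the upper boundary (n = 1.056 to n = 2.339) the reflected ray undergoes a half-wave phase shift.
At the lower boundary (n = 2.339 to n = 1.625) the reflected ray undergoes no phase shift.
Net: one phase inversion between the two reflected rays.
For strong reflection here: 2 n t = (m + ½) λ.
Minimum at m = 0: t = λ / (4 n) = 757 / (4 × 2.339) = 80.9 nm.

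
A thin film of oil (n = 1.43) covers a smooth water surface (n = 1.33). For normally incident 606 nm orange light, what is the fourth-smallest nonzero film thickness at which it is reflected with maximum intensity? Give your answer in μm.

0.742 μm

Ray reflecting at the top interface goes from n = 1.0 toward n = 1.43: a half-wave phase shift.
At the lower boundary (n = 1.43 to n = 1.33) the reflected ray undergoes no phase shift.
Exactly one π shift → a net half-wave offset.
So the condition for constructive reflection is 2 n t = (m + ½) λ.
The fourth-smallest nonzero thickness corresponds to m = 3: t = (m + ½) λ / (2 n) = 3.50 × 606 / (2 × 1.43) = 742 nm.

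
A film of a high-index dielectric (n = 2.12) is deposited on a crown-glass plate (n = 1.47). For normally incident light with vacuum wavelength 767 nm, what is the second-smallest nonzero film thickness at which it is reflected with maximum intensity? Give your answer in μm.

Ray reflecting at the top interface goes from n = 1.0 toward n = 2.12: a half-wave phase shift.
Ray reflecting at the bottom interface goes from n = 2.12 toward n = 1.47: no phase shift.
Exactly one π shift → a net half-wave offset.
For bright reflection here: 2 n t = (m + ½) λ.
The second-smallest nonzero thickness corresponds to m = 1: t = (m + ½) λ / (2 n) = 1.50 × 767 / (2 × 2.12) = 271 nm.

0.271 μm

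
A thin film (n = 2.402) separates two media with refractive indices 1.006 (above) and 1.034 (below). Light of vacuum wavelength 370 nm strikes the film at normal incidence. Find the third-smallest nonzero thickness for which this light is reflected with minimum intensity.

231 nm

Ray reflecting at the top interface goes from n = 1.006 toward n = 2.402: a half-wave phase shift.
At the lower boundary (n = 2.402 to n = 1.034) the reflected ray undergoes no phase shift.
Net: one phase inversion between the two reflected rays.
So the condition for destructive reflection is 2 n t = m λ.
The third-smallest nonzero thickness corresponds to m = 3: t = m λ / (2 n) = 3.00 × 370 / (2 × 2.402) = 231 nm.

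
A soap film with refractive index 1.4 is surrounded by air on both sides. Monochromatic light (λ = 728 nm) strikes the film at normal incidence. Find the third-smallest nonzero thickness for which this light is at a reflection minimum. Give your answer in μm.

Ray reflecting at the top interface goes from n = 1.0 toward n = 1.4: a half-wave phase shift.
At the lower boundary (n = 1.4 to n = 1.0) the reflected ray undergoes no phase shift.
Net: one phase inversion between the two reflected rays.
For weak reflection here: 2 n t = m λ.
The third-smallest nonzero thickness corresponds to m = 3: t = m λ / (2 n) = 3.00 × 728 / (2 × 1.4) = 780 nm.

0.780 μm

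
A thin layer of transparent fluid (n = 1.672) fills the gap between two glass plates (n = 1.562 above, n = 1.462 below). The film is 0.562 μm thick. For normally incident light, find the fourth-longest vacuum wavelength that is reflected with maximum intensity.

537 nm

Top surface (1.562 → 1.672): reflection off a higher-index medium gives a half-wave phase shift.
Bottom surface (1.672 → 1.462): reflection off a lower-index medium gives no phase shift.
The two reflections differ by half a wavelength.
With one net inversion, constructive interference in reflection requires 2 n t = (m + ½) λ.
λ = 2 n t / (m + ½). The fourth-longest wavelength is m = 3: λ = 2 × 1.672 × 562 / 3.50 = 537 nm.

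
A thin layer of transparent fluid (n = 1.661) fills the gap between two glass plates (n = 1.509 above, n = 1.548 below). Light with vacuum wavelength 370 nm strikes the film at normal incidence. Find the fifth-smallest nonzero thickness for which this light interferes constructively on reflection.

Ray reflecting at the top interface goes from n = 1.509 toward n = 1.661: a half-wave phase shift.
Ray reflecting at the bottom interface goes from n = 1.661 toward n = 1.548: no phase shift.
The two reflections differ by half a wavelength.
With one net inversion, constructive interference in reflection requires 2 n t = (m + ½) λ.
The fifth-smallest nonzero thickness corresponds to m = 4: t = (m + ½) λ / (2 n) = 4.50 × 370 / (2 × 1.661) = 501 nm.

501 nm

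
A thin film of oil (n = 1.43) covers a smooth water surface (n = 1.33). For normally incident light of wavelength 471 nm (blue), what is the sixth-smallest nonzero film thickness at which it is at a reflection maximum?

906 nm

Ray reflecting at the top interface goes from n = 1.0 toward n = 1.43: a half-wave phase shift.
At the lower boundary (n = 1.43 to n = 1.33) the reflected ray undergoes no phase shift.
Exactly one π shift → a net half-wave offset.
So the condition for constructive reflection is 2 n t = (m + ½) λ.
The sixth-smallest nonzero thickness corresponds to m = 5: t = (m + ½) λ / (2 n) = 5.50 × 471 / (2 × 1.43) = 906 nm.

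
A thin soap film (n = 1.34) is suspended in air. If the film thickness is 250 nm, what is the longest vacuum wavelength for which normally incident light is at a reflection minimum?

670 nm

At the upper boundary (n = 1.0 to n = 1.34) the reflected ray undergoes a half-wave phase shift.
At the lower boundary (n = 1.34 to n = 1.0) the reflected ray undergoes no phase shift.
The two reflections differ by half a wavelength.
So the condition for destructive reflection is 2 n t = m λ.
λ = 2 n t / m. The longest wavelength is m = 1: λ = 2 × 1.34 × 250 / 1.00 = 670 nm.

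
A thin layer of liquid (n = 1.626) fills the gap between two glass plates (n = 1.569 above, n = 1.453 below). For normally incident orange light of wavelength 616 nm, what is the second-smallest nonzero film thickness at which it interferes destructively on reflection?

At the upper boundary (n = 1.569 to n = 1.626) the reflected ray undergoes a half-wave phase shift.
Bottom surface (1.626 → 1.453): reflection off a lower-index medium gives no phase shift.
Exactly one π shift → a net half-wave offset.
For minimum reflection here: 2 n t = m λ.
The second-smallest nonzero thickness corresponds to m = 2: t = m λ / (2 n) = 2.00 × 616 / (2 × 1.626) = 379 nm.

379 nm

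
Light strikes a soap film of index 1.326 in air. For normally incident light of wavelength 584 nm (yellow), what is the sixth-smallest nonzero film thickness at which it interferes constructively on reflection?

1211 nm

At the upper boundary (n = 1.0 to n = 1.326) the reflected ray undergoes a half-wave phase shift.
Bottom surface (1.326 → 1.0): reflection off a lower-index medium gives no phase shift.
Net: one phase inversion between the two reflected rays.
For strong reflection here: 2 n t = (m + ½) λ.
The sixth-smallest nonzero thickness corresponds to m = 5: t = (m + ½) λ / (2 n) = 5.50 × 584 / (2 × 1.326) = 1211 nm.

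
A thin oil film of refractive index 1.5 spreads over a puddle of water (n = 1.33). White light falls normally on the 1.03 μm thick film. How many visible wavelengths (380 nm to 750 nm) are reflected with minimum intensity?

4

Top surface (1.0 → 1.5): reflection off a higher-index medium gives a half-wave phase shift.
Ray reflecting at the bottom interface goes from n = 1.5 toward n = 1.33: no phase shift.
Net: one phase inversion between the two reflected rays.
With one net inversion, destructive interference in reflection requires 2 n t = m λ.
λ = 2 n t / m = 3090 / m nm.
m=4: 773 nm (IR); m=5: 618 nm (visible); m=6: 515 nm (visible); m=7: 441 nm (visible); m=8: 386 nm (visible); m=9: 343 nm (UV).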